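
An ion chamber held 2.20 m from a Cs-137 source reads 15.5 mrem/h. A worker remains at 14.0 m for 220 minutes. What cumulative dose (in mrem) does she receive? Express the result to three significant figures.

1.40 mrem

Using I₁d₁² = I₂d₂², rate at 14.0 m:
(2.20/14.0)² = 0.02469, so 15.5 × 0.02469 = 0.3827 mrem/h.
Dose = rate × time = 0.3827 mrem/h × 3.667 h = 1.403 mrem.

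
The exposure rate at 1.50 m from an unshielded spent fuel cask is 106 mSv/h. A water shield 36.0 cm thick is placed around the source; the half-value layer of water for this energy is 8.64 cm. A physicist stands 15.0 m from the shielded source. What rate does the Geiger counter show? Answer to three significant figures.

Distance alone: (1.50/15.0)² = 0.01000, so 106 × 0.01000 = 1.060 mSv/h.
Shield: 36.0/8.64 = 4.167 half-value layers → attenuation 2^(−4.167) = 0.05567.
Combined: 1.060 × 0.05567 = 0.05901 mSv/h.

0.0590 mSv/h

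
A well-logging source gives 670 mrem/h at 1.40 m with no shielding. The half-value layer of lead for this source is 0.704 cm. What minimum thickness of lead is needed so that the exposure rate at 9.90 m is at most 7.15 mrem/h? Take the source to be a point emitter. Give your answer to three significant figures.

At 9.90 m, distance alone gives (1.40/9.90)² = 0.02000, so 670 × 0.02000 = 13.40 mrem/h.
Further attenuation needed: 13.40/7.15 = 1.874.
n = log₂(1.874) = 0.9061 half-value layers.
Thickness = 0.9061 × 0.704 cm = 0.6379 cm.

0.638 cm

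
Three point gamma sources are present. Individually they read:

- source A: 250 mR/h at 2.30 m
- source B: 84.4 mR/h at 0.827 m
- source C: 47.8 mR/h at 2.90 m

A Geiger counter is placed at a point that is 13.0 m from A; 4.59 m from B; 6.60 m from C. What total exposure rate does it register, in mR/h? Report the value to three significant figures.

By superposition, sum each source's inverse-square contribution:
A: 250 × (2.30/13.0)² = 7.825 mR/h
B: 84.4 × (0.827/4.59)² = 2.740 mR/h
C: 47.8 × (2.90/6.60)² = 9.229 mR/h
Total = 7.825 + 2.740 + 9.229 = 19.79 mR/h.

19.8 mR/h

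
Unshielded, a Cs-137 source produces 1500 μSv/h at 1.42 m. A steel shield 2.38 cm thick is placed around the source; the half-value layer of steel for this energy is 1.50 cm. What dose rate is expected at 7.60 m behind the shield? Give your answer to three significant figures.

17.4 μSv/h

Distance alone: 1500 × (1.42/7.60)² = 1500 × 0.03491 = 52.36 μSv/h.
Shield: 2.38/1.50 = 1.587 half-value layers → attenuation 2^(−1.587) = 0.3329.
Combined: 52.36 × 0.3329 = 17.43 μSv/h.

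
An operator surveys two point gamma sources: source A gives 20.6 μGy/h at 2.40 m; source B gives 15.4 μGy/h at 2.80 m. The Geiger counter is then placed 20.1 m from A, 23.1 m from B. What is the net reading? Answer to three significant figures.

0.520 μGy/h

By superposition, sum each source's inverse-square contribution:
A: 20.6 × (2.40/20.1)² = 0.2937 μGy/h
B: 15.4 × (2.80/23.1)² = 0.2263 μGy/h
Total = 0.2937 + 0.2263 = 0.5200 μGy/h.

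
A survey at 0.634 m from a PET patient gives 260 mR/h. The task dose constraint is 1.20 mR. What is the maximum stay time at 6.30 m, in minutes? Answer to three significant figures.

Since intensity falls as 1/r², rate at 6.30 m:
(0.634/6.30)² = 0.01013, so 260 × 0.01013 = 2.634 mR/h.
Stay time = 1.20 mR ÷ 2.634 mR/h = 0.4556 h = 27.34 min.

27.3 min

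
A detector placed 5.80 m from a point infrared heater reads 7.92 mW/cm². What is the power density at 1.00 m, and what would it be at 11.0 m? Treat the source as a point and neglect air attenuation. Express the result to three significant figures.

266 mW/cm²; 2.20 mW/cm²

Intensity scales as (d₁/d₂)², so
At 1.00 m: 7.92 × (5.80/1.00)² = 7.92 × 33.64 = 266.4 mW/cm²
At 11.0 m: 266.4 × (1.00/11.0)² = 266.4 × 0.008264 = 2.202 mW/cm².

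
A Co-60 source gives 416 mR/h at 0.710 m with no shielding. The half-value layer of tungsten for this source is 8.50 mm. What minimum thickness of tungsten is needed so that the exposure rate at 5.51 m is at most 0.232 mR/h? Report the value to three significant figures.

41.6 mm

At 5.51 m, distance alone gives (0.710/5.51)² = 0.01660, so 416 × 0.01660 = 6.906 mR/h.
Further attenuation needed: 6.906/0.232 = 29.77.
n = log₂(29.77) = 4.896 half-value layers.
Thickness = 4.896 × 8.50 mm = 41.62 mm.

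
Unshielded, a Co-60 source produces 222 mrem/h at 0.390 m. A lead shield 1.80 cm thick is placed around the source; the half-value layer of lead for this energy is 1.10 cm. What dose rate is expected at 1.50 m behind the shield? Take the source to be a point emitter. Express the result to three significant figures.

Distance alone: (0.390/1.50)² = 0.06760, so 222 × 0.06760 = 15.01 mrem/h.
Shield: 1.80/1.10 = 1.636 half-value layers → attenuation 2^(−1.636) = 0.3217.
Combined: 15.01 × 0.3217 = 4.829 mrem/h.

4.83 mrem/h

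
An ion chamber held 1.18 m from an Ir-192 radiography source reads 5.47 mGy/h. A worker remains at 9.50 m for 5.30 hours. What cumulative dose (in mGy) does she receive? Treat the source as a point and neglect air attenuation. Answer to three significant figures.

Since intensity falls as 1/r², rate at 9.50 m:
5.47 × (1.18/9.50)² = 5.47 × 0.01543 = 0.08440 mGy/h.
Dose = rate × time = 0.08440 mGy/h × 5.300 h = 0.4473 mGy.

0.447 mGy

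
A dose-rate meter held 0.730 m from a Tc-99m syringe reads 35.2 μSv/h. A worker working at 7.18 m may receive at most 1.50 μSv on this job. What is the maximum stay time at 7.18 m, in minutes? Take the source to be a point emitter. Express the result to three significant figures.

Since intensity falls as 1/r², rate at 7.18 m:
(0.730/7.18)² = 0.01034, so 35.2 × 0.01034 = 0.3640 μSv/h.
Stay time = 1.50 μSv ÷ 0.3640 μSv/h = 4.121 h = 247.3 min.

247 min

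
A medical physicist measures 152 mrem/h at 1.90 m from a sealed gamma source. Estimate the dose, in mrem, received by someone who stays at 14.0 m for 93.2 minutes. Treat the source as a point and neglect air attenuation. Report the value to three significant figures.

4.35 mrem

Intensity scales as (d₁/d₂)², so rate at 14.0 m:
(1.90/14.0)² = 0.01842, so 152 × 0.01842 = 2.800 mrem/h.
Dose = rate × time = 2.800 mrem/h × 1.553 h = 4.348 mrem.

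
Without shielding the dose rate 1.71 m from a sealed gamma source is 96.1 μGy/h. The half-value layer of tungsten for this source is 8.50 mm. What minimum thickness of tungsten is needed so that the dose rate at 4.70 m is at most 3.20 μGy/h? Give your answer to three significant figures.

16.9 mm

At 4.70 m, distance alone gives 96.1 × (1.71/4.70)² = 96.1 × 0.1324 = 12.72 μGy/h.
Further attenuation needed: 12.72/3.20 = 3.975.
n = log₂(3.975) = 1.991 half-value layers.
Thickness = 1.991 × 8.50 mm = 16.92 mm.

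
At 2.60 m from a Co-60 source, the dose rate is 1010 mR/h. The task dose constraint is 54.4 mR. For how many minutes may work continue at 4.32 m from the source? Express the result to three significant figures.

8.92 min

Applying the 1/r² law, rate at 4.32 m:
1010 × (2.60/4.32)² = 1010 × 0.3622 = 365.8 mR/h.
Stay time = 54.4 mR ÷ 365.8 mR/h = 0.1487 h = 8.922 min.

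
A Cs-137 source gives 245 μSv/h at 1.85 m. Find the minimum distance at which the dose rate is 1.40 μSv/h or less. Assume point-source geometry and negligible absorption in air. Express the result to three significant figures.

Intensity scales as (d₁/d₂)², so d₂ = d₁·√(I₁/I₂).
I₁/I₂ = 245/1.40 = 175.0, so d₂ = 1.85 × √175.0 = 24.47 m.

24.5 m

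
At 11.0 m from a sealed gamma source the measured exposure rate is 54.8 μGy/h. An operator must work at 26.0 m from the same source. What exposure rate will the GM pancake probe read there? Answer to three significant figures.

Intensity scales as (d₁/d₂)², so scaling from 11.0 m to 26.0 m:
(11.0/26.0)² = 0.1790, so 54.8 × 0.1790 = 9.809 μGy/h.

9.81 μGy/h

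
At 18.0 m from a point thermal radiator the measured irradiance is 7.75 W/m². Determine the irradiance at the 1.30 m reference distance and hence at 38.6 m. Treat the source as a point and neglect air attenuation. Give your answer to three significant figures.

1490 W/m²; 1.69 W/m²

Intensity scales as (d₁/d₂)², so
At 1.30 m: 7.75 × (18.0/1.30)² = 7.75 × 191.7 = 1486 W/m²
At 38.6 m: 1486 × (1.30/38.6)² = 1486 × 0.001134 = 1.685 W/m².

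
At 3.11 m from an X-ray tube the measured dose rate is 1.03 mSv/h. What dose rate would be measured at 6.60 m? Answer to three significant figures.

0.229 mSv/h

Applying the 1/r² law, scaling from 3.11 m to 6.60 m:
(3.11/6.60)² = 0.2220, so 1.03 × 0.2220 = 0.2287 mSv/h.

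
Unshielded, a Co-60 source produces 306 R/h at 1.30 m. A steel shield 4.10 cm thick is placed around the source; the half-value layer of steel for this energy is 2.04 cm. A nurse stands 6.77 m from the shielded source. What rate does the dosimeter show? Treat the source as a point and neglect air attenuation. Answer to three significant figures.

Distance alone: 306 × (1.30/6.77)² = 306 × 0.03687 = 11.28 R/h.
Shield: 4.10/2.04 = 2.010 half-value layers → attenuation 2^(−2.010) = 0.2483.
Combined: 11.28 × 0.2483 = 2.801 R/h.

2.80 R/h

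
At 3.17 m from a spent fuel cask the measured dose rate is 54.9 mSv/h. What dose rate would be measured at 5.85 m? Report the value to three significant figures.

16.1 mSv/h

By the inverse-square law, scaling from 3.17 m to 5.85 m:
(3.17/5.85)² = 0.2936, so 54.9 × 0.2936 = 16.12 mSv/h.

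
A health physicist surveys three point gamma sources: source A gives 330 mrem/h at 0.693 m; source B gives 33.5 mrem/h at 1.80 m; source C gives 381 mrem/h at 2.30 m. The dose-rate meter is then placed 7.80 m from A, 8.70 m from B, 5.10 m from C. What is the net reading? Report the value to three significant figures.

Each source contributes Iᵢ·(dᵢ/rᵢ)²; contributions add.
A: 330 × (0.693/7.80)² = 2.605 mrem/h
B: 33.5 × (1.80/8.70)² = 1.434 mrem/h
C: 381 × (2.30/5.10)² = 77.49 mrem/h
Total = 2.605 + 1.434 + 77.49 = 81.53 mrem/h.

81.5 mrem/h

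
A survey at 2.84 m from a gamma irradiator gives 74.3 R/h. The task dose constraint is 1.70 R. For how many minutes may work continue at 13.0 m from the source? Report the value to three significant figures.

28.8 min

Using I₁d₁² = I₂d₂², rate at 13.0 m:
(2.84/13.0)² = 0.04773, so 74.3 × 0.04773 = 3.546 R/h.
Stay time = 1.70 R ÷ 3.546 R/h = 0.4794 h = 28.76 min.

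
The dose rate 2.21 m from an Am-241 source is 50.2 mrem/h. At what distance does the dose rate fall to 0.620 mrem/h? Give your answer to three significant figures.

Intensity scales as (d₁/d₂)², so d₂ = d₁·√(I₁/I₂).
I₁/I₂ = 50.2/0.620 = 80.97, so d₂ = 2.21 × √80.97 = 19.89 m.

19.9 m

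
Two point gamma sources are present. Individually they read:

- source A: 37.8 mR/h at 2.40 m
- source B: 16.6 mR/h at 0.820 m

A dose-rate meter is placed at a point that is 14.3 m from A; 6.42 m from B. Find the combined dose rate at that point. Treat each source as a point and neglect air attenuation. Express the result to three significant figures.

1.34 mR/h

Each source contributes Iᵢ·(dᵢ/rᵢ)²; contributions add.
A: 37.8 × (2.40/14.3)² = 1.065 mR/h
B: 16.6 × (0.820/6.42)² = 0.2708 mR/h
Total = 1.065 + 0.2708 = 1.336 mR/h.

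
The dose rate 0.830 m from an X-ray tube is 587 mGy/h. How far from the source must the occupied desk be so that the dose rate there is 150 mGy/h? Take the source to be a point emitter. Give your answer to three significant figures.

1.64 m

Using I₁d₁² = I₂d₂², d₂ = d₁·√(I₁/I₂).
I₁/I₂ = 587/150 = 3.913, so d₂ = 0.830 × √3.913 = 1.642 m.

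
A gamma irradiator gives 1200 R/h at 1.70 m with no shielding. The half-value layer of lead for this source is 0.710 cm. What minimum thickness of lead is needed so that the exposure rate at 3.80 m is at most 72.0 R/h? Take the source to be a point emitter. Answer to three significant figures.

1.23 cm

At 3.80 m, distance alone gives (1.70/3.80)² = 0.2001, so 1200 × 0.2001 = 240.1 R/h.
Further attenuation needed: 240.1/72.0 = 3.335.
n = log₂(3.335) = 1.738 half-value layers.
Thickness = 1.738 × 0.710 cm = 1.234 cm.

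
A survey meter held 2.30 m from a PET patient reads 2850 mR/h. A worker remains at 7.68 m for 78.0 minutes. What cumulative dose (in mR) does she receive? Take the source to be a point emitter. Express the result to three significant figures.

332 mR

By the inverse-square law, rate at 7.68 m:
(2.30/7.68)² = 0.08969, so 2850 × 0.08969 = 255.6 mR/h.
Dose = rate × time = 255.6 mR/h × 1.300 h = 332.3 mR.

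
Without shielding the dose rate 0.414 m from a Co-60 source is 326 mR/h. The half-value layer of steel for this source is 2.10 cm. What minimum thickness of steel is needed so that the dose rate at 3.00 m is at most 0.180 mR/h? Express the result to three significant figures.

10.7 cm

At 3.00 m, distance alone gives 326 × (0.414/3.00)² = 326 × 0.01904 = 6.207 mR/h.
Further attenuation needed: 6.207/0.180 = 34.48.
n = log₂(34.48) = 5.108 half-value layers.
Thickness = 5.108 × 2.10 cm = 10.73 cm.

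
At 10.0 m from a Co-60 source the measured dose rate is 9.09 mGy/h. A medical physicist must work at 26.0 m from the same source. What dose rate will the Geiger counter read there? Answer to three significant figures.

1.34 mGy/h

Intensity scales as (d₁/d₂)², so scaling from 10.0 m to 26.0 m:
(10.0/26.0)² = 0.1479, so 9.09 × 0.1479 = 1.344 mGy/h.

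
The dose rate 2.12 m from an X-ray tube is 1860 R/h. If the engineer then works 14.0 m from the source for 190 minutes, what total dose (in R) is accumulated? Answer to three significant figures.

135 R

Applying the 1/r² law, rate at 14.0 m:
(2.12/14.0)² = 0.02293, so 1860 × 0.02293 = 42.65 R/h.
Dose = rate × time = 42.65 R/h × 3.167 h = 135.1 R.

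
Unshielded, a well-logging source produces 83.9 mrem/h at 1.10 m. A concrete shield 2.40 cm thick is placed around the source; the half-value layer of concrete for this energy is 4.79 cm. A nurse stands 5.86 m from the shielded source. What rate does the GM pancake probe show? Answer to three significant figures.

2.09 mrem/h

Distance alone: (1.10/5.86)² = 0.03524, so 83.9 × 0.03524 = 2.957 mrem/h.
Shield: 2.40/4.79 = 0.5010 half-value layers → attenuation 2^(−0.5010) = 0.7066.
Combined: 2.957 × 0.7066 = 2.089 mrem/h.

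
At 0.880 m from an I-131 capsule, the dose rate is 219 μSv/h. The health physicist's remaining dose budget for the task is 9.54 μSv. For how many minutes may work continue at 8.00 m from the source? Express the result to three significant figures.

216 min

Applying the 1/r² law, rate at 8.00 m:
219 × (0.880/8.00)² = 219 × 0.01210 = 2.650 μSv/h.
Stay time = 9.54 μSv ÷ 2.650 μSv/h = 3.600 h = 216.0 min.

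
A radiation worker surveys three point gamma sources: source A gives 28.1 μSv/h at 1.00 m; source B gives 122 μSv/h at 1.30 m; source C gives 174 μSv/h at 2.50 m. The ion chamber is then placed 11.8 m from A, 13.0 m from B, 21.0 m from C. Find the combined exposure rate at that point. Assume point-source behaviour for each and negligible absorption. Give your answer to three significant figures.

3.89 μSv/h

Each source contributes Iᵢ·(dᵢ/rᵢ)²; contributions add.
A: 28.1 × (1.00/11.8)² = 0.2018 μSv/h
B: 122 × (1.30/13.0)² = 1.220 μSv/h
C: 174 × (2.50/21.0)² = 2.466 μSv/h
Total = 0.2018 + 1.220 + 2.466 = 3.888 μSv/h.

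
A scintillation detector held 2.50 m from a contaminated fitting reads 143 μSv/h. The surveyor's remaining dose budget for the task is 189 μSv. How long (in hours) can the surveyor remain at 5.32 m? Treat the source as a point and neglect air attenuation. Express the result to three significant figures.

Using I₁d₁² = I₂d₂², rate at 5.32 m:
143 × (2.50/5.32)² = 143 × 0.2208 = 31.57 μSv/h.
Stay time = 189 μSv ÷ 31.57 μSv/h = 5.987 h.

5.99 h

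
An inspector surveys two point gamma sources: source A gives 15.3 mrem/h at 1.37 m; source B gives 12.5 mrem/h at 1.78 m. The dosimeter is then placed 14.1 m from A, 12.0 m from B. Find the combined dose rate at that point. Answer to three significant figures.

By superposition, sum each source's inverse-square contribution:
A: 15.3 × (1.37/14.1)² = 0.1444 mrem/h
B: 12.5 × (1.78/12.0)² = 0.2750 mrem/h
Total = 0.1444 + 0.2750 = 0.4194 mrem/h.

0.419 mrem/h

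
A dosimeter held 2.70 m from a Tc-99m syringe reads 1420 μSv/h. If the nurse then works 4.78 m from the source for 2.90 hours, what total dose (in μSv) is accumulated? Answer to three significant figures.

Since intensity falls as 1/r², rate at 4.78 m:
(2.70/4.78)² = 0.3191, so 1420 × 0.3191 = 453.1 μSv/h.
Dose = rate × time = 453.1 μSv/h × 2.900 h = 1314 μSv.

1310 μSv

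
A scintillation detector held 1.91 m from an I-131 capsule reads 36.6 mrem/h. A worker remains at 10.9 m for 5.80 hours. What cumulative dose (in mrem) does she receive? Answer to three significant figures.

Since intensity falls as 1/r², rate at 10.9 m:
(1.91/10.9)² = 0.03071, so 36.6 × 0.03071 = 1.124 mrem/h.
Dose = rate × time = 1.124 mrem/h × 5.800 h = 6.519 mrem.

6.52 mrem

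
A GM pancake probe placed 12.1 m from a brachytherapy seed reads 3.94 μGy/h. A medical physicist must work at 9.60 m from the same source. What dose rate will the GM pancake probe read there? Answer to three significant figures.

Applying the 1/r² law, scaling from 12.1 m to 9.60 m:
3.94 × (12.1/9.60)² = 3.94 × 1.589 = 6.261 μGy/h.

6.26 μGy/h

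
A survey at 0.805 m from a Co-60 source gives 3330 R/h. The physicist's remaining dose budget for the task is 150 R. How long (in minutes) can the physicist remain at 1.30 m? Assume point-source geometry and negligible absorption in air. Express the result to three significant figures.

Applying the 1/r² law, rate at 1.30 m:
3330 × (0.805/1.30)² = 3330 × 0.3834 = 1277 R/h.
Stay time = 150 R ÷ 1277 R/h = 0.1175 h = 7.050 min.

7.05 min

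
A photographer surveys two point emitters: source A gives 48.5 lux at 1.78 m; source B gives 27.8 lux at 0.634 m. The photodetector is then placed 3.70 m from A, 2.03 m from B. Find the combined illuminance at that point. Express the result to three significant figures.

13.9 lux

By superposition, sum each source's inverse-square contribution:
A: 48.5 × (1.78/3.70)² = 11.22 lux
B: 27.8 × (0.634/2.03)² = 2.712 lux
Total = 11.22 + 2.712 = 13.93 lux.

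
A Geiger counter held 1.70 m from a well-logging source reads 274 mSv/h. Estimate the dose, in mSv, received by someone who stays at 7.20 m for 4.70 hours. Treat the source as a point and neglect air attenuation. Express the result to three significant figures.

71.8 mSv

By the inverse-square law, rate at 7.20 m:
274 × (1.70/7.20)² = 274 × 0.05575 = 15.28 mSv/h.
Dose = rate × time = 15.28 mSv/h × 4.700 h = 71.82 mSv.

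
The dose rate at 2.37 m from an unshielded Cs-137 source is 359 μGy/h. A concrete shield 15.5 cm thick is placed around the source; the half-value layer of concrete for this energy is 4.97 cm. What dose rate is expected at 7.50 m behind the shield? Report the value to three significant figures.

4.13 μGy/h

Distance alone: 359 × (2.37/7.50)² = 359 × 0.09986 = 35.85 μGy/h.
Shield: 15.5/4.97 = 3.119 half-value layers → attenuation 2^(−3.119) = 0.1151.
Combined: 35.85 × 0.1151 = 4.126 μGy/h.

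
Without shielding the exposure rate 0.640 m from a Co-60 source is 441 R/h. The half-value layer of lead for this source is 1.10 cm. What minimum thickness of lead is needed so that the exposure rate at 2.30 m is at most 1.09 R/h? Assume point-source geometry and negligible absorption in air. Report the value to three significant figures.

At 2.30 m, distance alone gives (0.640/2.30)² = 0.07743, so 441 × 0.07743 = 34.15 R/h.
Further attenuation needed: 34.15/1.09 = 31.33.
n = log₂(31.33) = 4.969 half-value layers.
Thickness = 4.969 × 1.10 cm = 5.466 cm.

5.47 cm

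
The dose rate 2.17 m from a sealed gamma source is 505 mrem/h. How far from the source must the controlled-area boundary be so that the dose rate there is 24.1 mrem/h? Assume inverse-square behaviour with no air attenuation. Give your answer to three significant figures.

9.93 m

Using I₁d₁² = I₂d₂², d₂ = d₁·√(I₁/I₂).
I₁/I₂ = 505/24.1 = 20.95, so d₂ = 2.17 × √20.95 = 9.932 m.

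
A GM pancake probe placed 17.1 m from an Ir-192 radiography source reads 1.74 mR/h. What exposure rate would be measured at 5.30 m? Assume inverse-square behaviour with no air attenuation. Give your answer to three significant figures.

Applying the 1/r² law, scaling from 17.1 m to 5.30 m:
(17.1/5.30)² = 10.41, so 1.74 × 10.41 = 18.11 mR/h.

18.1 mR/h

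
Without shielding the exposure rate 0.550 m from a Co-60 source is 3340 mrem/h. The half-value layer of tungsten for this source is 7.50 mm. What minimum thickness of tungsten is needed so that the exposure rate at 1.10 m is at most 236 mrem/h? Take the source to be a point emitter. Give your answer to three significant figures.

At 1.10 m, distance alone gives (0.550/1.10)² = 0.2500, so 3340 × 0.2500 = 835.0 mrem/h.
Further attenuation needed: 835.0/236 = 3.538.
n = log₂(3.538) = 1.823 half-value layers.
Thickness = 1.823 × 7.50 mm = 13.67 mm.

13.7 mm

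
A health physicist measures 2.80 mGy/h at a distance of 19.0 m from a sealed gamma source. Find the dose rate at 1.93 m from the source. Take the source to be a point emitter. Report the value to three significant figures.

Using I₁d₁² = I₂d₂², the rate at 1.93 m is
(19.0/1.93)² = 96.92, so 2.80 × 96.92 = 271.4 mGy/h.

271 mGy/h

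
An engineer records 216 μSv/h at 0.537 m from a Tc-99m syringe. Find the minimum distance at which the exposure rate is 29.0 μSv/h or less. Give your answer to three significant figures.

1.47 m

Since intensity falls as 1/r², d₂ = d₁·√(I₁/I₂).
I₁/I₂ = 216/29.0 = 7.448, so d₂ = 0.537 × √7.448 = 1.466 m.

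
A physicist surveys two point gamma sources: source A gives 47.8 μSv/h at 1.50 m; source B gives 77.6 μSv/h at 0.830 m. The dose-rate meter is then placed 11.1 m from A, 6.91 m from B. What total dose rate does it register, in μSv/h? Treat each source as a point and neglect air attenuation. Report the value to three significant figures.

By superposition, sum each source's inverse-square contribution:
A: 47.8 × (1.50/11.1)² = 0.8729 μSv/h
B: 77.6 × (0.830/6.91)² = 1.120 μSv/h
Total = 0.8729 + 1.120 = 1.993 μSv/h.

1.99 μSv/h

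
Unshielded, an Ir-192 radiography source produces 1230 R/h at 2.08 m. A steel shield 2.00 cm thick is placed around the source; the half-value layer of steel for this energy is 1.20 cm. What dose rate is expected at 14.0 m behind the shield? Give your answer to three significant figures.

Distance alone: (2.08/14.0)² = 0.02207, so 1230 × 0.02207 = 27.15 R/h.
Shield: 2.00/1.20 = 1.667 half-value layers → attenuation 2^(−1.667) = 0.3149.
Combined: 27.15 × 0.3149 = 8.550 R/h.

8.55 R/h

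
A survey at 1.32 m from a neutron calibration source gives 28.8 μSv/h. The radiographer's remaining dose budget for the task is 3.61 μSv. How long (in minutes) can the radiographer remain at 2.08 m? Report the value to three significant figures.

Intensity scales as (d₁/d₂)², so rate at 2.08 m:
28.8 × (1.32/2.08)² = 28.8 × 0.4027 = 11.60 μSv/h.
Stay time = 3.61 μSv ÷ 11.60 μSv/h = 0.3112 h = 18.67 min.

18.7 min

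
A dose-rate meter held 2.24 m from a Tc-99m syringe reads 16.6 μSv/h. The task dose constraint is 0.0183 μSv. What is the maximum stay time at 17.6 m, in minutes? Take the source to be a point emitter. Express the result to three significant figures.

Using I₁d₁² = I₂d₂², rate at 17.6 m:
(2.24/17.6)² = 0.01620, so 16.6 × 0.01620 = 0.2689 μSv/h.
Stay time = 0.0183 μSv ÷ 0.2689 μSv/h = 0.06806 h = 4.084 min.

4.08 min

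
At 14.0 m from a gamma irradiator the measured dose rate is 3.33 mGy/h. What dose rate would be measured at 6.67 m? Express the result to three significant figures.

Since intensity falls as 1/r², scaling from 14.0 m to 6.67 m:
3.33 × (14.0/6.67)² = 3.33 × 4.406 = 14.67 mGy/h.

14.7 mGy/h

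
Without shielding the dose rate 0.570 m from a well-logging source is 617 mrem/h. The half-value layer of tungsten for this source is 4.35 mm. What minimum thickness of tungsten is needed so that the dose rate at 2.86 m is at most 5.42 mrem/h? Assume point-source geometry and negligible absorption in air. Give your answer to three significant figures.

9.47 mm

At 2.86 m, distance alone gives (0.570/2.86)² = 0.03972, so 617 × 0.03972 = 24.51 mrem/h.
Further attenuation needed: 24.51/5.42 = 4.522.
n = log₂(4.522) = 2.177 half-value layers.
Thickness = 2.177 × 4.35 mm = 9.470 mm.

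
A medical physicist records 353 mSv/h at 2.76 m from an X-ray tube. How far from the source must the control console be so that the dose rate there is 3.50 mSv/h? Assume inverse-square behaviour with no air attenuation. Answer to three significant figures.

Applying the 1/r² law, d₂ = d₁·√(I₁/I₂).
I₁/I₂ = 353/3.50 = 100.9, so d₂ = 2.76 × √100.9 = 27.72 m.

27.7 m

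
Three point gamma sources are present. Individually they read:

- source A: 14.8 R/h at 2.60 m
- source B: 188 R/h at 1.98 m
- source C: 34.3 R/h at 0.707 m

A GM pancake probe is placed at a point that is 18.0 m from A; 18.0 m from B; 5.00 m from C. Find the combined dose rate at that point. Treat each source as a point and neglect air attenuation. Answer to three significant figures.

3.27 R/h

By superposition, sum each source's inverse-square contribution:
A: 14.8 × (2.60/18.0)² = 0.3088 R/h
B: 188 × (1.98/18.0)² = 2.275 R/h
C: 34.3 × (0.707/5.00)² = 0.6858 R/h
Total = 0.3088 + 2.275 + 0.6858 = 3.270 R/h.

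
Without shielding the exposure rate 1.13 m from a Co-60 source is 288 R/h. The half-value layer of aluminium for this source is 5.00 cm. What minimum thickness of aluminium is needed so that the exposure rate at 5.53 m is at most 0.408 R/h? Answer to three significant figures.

At 5.53 m, distance alone gives 288 × (1.13/5.53)² = 288 × 0.04175 = 12.02 R/h.
Further attenuation needed: 12.02/0.408 = 29.46.
n = log₂(29.46) = 4.881 half-value layers.
Thickness = 4.881 × 5.00 cm = 24.41 cm.

24.4 cm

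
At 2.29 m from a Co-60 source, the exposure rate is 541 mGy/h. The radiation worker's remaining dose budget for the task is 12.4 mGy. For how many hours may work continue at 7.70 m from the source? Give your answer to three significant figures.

0.259 h

By the inverse-square law, rate at 7.70 m:
541 × (2.29/7.70)² = 541 × 0.08845 = 47.85 mGy/h.
Stay time = 12.4 mGy ÷ 47.85 mGy/h = 0.2591 h.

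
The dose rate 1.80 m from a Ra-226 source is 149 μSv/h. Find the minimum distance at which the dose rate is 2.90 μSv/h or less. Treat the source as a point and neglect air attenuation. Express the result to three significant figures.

12.9 m

By the inverse-square law, d₂ = d₁·√(I₁/I₂).
I₁/I₂ = 149/2.90 = 51.38, so d₂ = 1.80 × √51.38 = 12.90 m.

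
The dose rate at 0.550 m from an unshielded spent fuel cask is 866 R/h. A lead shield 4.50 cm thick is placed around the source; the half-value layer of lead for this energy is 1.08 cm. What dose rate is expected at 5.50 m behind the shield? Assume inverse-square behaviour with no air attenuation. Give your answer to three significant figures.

Distance alone: (0.550/5.50)² = 0.01000, so 866 × 0.01000 = 8.660 R/h.
Shield: 4.50/1.08 = 4.167 half-value layers → attenuation 2^(−4.167) = 0.05567.
Combined: 8.660 × 0.05567 = 0.4821 R/h.

0.482 R/h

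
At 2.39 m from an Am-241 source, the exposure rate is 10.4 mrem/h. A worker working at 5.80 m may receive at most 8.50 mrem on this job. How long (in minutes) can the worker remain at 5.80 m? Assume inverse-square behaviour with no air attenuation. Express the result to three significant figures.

289 min

By the inverse-square law, rate at 5.80 m:
10.4 × (2.39/5.80)² = 10.4 × 0.1698 = 1.766 mrem/h.
Stay time = 8.50 mrem ÷ 1.766 mrem/h = 4.813 h = 288.8 min.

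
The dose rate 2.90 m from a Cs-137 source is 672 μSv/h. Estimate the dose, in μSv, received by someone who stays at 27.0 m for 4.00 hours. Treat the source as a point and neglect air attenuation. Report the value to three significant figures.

Since intensity falls as 1/r², rate at 27.0 m:
(2.90/27.0)² = 0.01154, so 672 × 0.01154 = 7.755 μSv/h.
Dose = rate × time = 7.755 μSv/h × 4.000 h = 31.02 μSv.

31.0 μSv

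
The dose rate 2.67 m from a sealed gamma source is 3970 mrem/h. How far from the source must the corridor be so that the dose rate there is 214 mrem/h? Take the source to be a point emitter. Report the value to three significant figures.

By the inverse-square law, d₂ = d₁·√(I₁/I₂).
I₁/I₂ = 3970/214 = 18.55, so d₂ = 2.67 × √18.55 = 11.50 m.

11.5 m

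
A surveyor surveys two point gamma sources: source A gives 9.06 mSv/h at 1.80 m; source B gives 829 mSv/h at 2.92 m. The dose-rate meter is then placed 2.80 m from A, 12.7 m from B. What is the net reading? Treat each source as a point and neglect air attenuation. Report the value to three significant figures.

Each source contributes Iᵢ·(dᵢ/rᵢ)²; contributions add.
A: 9.06 × (1.80/2.80)² = 3.744 mSv/h
B: 829 × (2.92/12.7)² = 43.82 mSv/h
Total = 3.744 + 43.82 = 47.56 mSv/h.

47.6 mSv/h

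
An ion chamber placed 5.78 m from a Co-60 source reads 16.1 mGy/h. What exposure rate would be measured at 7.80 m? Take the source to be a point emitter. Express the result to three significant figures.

Since intensity falls as 1/r², scaling from 5.78 m to 7.80 m:
16.1 × (5.78/7.80)² = 16.1 × 0.5491 = 8.841 mGy/h.

8.84 mGy/h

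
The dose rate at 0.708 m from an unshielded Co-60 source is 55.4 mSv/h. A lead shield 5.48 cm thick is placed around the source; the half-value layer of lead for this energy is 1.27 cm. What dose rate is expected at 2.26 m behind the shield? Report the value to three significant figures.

0.273 mSv/h

Distance alone: (0.708/2.26)² = 0.09814, so 55.4 × 0.09814 = 5.437 mSv/h.
Shield: 5.48/1.27 = 4.315 half-value layers → attenuation 2^(−4.315) = 0.05024.
Combined: 5.437 × 0.05024 = 0.2732 mSv/h.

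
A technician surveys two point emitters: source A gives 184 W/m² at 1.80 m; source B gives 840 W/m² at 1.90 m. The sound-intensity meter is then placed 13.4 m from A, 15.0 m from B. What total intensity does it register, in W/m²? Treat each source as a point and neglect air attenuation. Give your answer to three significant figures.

Each source contributes Iᵢ·(dᵢ/rᵢ)²; contributions add.
A: 184 × (1.80/13.4)² = 3.320 W/m²
B: 840 × (1.90/15.0)² = 13.48 W/m²
Total = 3.320 + 13.48 = 16.80 W/m².

16.8 W/m²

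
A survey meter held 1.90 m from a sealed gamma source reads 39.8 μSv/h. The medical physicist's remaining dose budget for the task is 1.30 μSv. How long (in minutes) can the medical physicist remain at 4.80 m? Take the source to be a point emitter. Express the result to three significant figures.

Applying the 1/r² law, rate at 4.80 m:
(1.90/4.80)² = 0.1567, so 39.8 × 0.1567 = 6.237 μSv/h.
Stay time = 1.30 μSv ÷ 6.237 μSv/h = 0.2084 h = 12.50 min.

12.5 min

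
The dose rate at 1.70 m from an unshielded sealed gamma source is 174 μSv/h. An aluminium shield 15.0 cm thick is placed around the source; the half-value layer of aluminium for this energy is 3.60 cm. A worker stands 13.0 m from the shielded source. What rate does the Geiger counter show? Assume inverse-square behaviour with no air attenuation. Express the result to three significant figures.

Distance alone: 174 × (1.70/13.0)² = 174 × 0.01710 = 2.975 μSv/h.
Shield: 15.0/3.60 = 4.167 half-value layers → attenuation 2^(−4.167) = 0.05567.
Combined: 2.975 × 0.05567 = 0.1656 μSv/h.

0.166 μSv/h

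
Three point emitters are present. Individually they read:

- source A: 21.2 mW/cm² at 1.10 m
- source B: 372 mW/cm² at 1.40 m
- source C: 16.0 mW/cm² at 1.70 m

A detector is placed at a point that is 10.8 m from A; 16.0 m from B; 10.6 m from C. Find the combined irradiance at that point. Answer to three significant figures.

3.48 mW/cm²

By superposition, sum each source's inverse-square contribution:
A: 21.2 × (1.10/10.8)² = 0.2199 mW/cm²
B: 372 × (1.40/16.0)² = 2.848 mW/cm²
C: 16.0 × (1.70/10.6)² = 0.4115 mW/cm²
Total = 0.2199 + 2.848 + 0.4115 = 3.479 mW/cm².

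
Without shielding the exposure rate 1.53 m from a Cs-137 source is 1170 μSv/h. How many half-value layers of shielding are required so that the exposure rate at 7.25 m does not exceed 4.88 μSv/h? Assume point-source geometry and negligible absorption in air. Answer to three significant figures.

3.42 half-value layers

At 7.25 m, distance alone gives (1.53/7.25)² = 0.04454, so 1170 × 0.04454 = 52.11 μSv/h.
Further attenuation needed: 52.11/4.88 = 10.68.
n = log₂(10.68) = 3.417 half-value layers.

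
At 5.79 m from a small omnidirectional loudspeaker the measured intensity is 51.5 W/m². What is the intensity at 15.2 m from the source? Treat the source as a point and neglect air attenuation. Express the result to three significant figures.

7.47 W/m²

Using I₁d₁² = I₂d₂², scaling from 5.79 m to 15.2 m:
(5.79/15.2)² = 0.1451, so 51.5 × 0.1451 = 7.473 W/m².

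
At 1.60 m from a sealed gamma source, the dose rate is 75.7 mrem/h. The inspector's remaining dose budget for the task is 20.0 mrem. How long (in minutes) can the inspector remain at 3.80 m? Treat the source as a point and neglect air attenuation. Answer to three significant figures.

Since intensity falls as 1/r², rate at 3.80 m:
75.7 × (1.60/3.80)² = 75.7 × 0.1773 = 13.42 mrem/h.
Stay time = 20.0 mrem ÷ 13.42 mrem/h = 1.490 h = 89.40 min.

89.4 min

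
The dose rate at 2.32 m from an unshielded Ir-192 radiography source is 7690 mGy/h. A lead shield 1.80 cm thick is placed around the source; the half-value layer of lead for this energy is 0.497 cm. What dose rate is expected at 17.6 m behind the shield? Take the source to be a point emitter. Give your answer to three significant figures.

10.9 mGy/h

Distance alone: (2.32/17.6)² = 0.01738, so 7690 × 0.01738 = 133.7 mGy/h.
Shield: 1.80/0.497 = 3.622 half-value layers → attenuation 2^(−3.622) = 0.08122.
Combined: 133.7 × 0.08122 = 10.86 mGy/h.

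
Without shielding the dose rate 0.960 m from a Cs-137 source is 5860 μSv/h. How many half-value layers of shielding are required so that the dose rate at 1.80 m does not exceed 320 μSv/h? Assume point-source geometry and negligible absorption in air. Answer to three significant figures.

2.38 half-value layers

At 1.80 m, distance alone gives 5860 × (0.960/1.80)² = 5860 × 0.2844 = 1667 μSv/h.
Further attenuation needed: 1667/320 = 5.209.
n = log₂(5.209) = 2.381 half-value layers.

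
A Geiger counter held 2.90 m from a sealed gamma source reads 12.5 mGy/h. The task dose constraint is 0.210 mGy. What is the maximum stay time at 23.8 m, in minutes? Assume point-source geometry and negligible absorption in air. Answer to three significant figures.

Using I₁d₁² = I₂d₂², rate at 23.8 m:
12.5 × (2.90/23.8)² = 12.5 × 0.01485 = 0.1856 mGy/h.
Stay time = 0.210 mGy ÷ 0.1856 mGy/h = 1.131 h = 67.86 min.

67.9 min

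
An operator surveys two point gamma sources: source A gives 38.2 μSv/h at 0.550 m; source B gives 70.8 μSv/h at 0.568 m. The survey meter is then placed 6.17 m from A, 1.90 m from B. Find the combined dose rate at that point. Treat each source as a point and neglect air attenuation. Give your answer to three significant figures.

6.63 μSv/h

Each source contributes Iᵢ·(dᵢ/rᵢ)²; contributions add.
A: 38.2 × (0.550/6.17)² = 0.3035 μSv/h
B: 70.8 × (0.568/1.90)² = 6.327 μSv/h
Total = 0.3035 + 6.327 = 6.630 μSv/h.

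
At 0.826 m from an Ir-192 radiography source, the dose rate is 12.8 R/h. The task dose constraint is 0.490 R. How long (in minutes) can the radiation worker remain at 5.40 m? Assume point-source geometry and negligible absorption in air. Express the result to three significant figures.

By the inverse-square law, rate at 5.40 m:
(0.826/5.40)² = 0.02340, so 12.8 × 0.02340 = 0.2995 R/h.
Stay time = 0.490 R ÷ 0.2995 R/h = 1.636 h = 98.16 min.

98.2 min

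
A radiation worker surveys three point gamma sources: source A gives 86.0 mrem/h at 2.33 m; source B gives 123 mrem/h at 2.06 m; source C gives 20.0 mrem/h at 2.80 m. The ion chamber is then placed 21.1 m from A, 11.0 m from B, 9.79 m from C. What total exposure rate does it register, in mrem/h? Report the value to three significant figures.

7.00 mrem/h

By superposition, sum each source's inverse-square contribution:
A: 86.0 × (2.33/21.1)² = 1.049 mrem/h
B: 123 × (2.06/11.0)² = 4.314 mrem/h
C: 20.0 × (2.80/9.79)² = 1.636 mrem/h
Total = 1.049 + 4.314 + 1.636 = 6.999 mrem/h.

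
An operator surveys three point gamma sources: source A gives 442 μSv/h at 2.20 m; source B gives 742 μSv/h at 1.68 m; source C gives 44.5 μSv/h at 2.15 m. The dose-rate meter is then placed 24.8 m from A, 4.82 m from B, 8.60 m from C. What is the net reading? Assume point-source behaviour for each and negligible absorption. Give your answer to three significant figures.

Each source contributes Iᵢ·(dᵢ/rᵢ)²; contributions add.
A: 442 × (2.20/24.8)² = 3.478 μSv/h
B: 742 × (1.68/4.82)² = 90.14 μSv/h
C: 44.5 × (2.15/8.60)² = 2.781 μSv/h
Total = 3.478 + 90.14 + 2.781 = 96.40 μSv/h.

96.4 μSv/h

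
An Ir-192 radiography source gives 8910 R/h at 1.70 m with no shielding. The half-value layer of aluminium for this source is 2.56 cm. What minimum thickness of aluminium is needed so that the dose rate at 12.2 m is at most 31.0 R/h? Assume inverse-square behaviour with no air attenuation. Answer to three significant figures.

At 12.2 m, distance alone gives (1.70/12.2)² = 0.01942, so 8910 × 0.01942 = 173.0 R/h.
Further attenuation needed: 173.0/31.0 = 5.581.
n = log₂(5.581) = 2.481 half-value layers.
Thickness = 2.481 × 2.56 cm = 6.351 cm.

6.35 cm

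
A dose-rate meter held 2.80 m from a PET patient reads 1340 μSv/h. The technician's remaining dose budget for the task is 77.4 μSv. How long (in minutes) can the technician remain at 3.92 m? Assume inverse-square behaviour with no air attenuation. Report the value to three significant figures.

6.79 min

Using I₁d₁² = I₂d₂², rate at 3.92 m:
1340 × (2.80/3.92)² = 1340 × 0.5102 = 683.7 μSv/h.
Stay time = 77.4 μSv ÷ 683.7 μSv/h = 0.1132 h = 6.792 min.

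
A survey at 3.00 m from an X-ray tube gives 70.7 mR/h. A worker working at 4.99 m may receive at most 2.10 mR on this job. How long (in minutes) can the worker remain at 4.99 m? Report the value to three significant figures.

By the inverse-square law, rate at 4.99 m:
(3.00/4.99)² = 0.3614, so 70.7 × 0.3614 = 25.55 mR/h.
Stay time = 2.10 mR ÷ 25.55 mR/h = 0.08219 h = 4.931 min.

4.93 min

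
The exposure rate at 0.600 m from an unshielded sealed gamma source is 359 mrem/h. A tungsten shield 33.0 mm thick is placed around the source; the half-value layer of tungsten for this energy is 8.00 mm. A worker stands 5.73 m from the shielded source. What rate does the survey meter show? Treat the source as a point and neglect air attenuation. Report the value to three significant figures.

Distance alone: 359 × (0.600/5.73)² = 359 × 0.01096 = 3.935 mrem/h.
Shield: 33.0/8.00 = 4.125 half-value layers → attenuation 2^(−4.125) = 0.05731.
Combined: 3.935 × 0.05731 = 0.2255 mrem/h.

0.226 mrem/h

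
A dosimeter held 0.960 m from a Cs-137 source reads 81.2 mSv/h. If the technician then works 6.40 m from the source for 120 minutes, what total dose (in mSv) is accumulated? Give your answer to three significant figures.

By the inverse-square law, rate at 6.40 m:
(0.960/6.40)² = 0.02250, so 81.2 × 0.02250 = 1.827 mSv/h.
Dose = rate × time = 1.827 mSv/h × 2.000 h = 3.654 mSv.

3.65 mSv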